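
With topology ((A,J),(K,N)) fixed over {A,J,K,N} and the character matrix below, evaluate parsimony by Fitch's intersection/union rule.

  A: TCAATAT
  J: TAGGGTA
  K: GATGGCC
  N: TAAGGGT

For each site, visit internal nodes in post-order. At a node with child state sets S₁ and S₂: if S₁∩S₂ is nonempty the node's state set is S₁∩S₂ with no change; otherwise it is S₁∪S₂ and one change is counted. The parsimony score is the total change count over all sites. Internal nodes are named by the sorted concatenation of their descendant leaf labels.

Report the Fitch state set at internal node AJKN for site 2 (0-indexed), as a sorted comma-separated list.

[col 0] AJ: children A:{T}, J:{T} ∩→ {T}; cost 0
[col 0] KN: children K:{G}, N:{T} ∪→ {G,T}; cost 1
[col 0] AJKN: children AJ:{T}, KN:{G,T} ∩→ {T}; cost 0
[col 1] AJ: children A:{C}, J:{A} ∪→ {A,C}; cost 1
[col 1] KN: children K:{A}, N:{A} ∩→ {A}; cost 0
[col 1] AJKN: children AJ:{A,C}, KN:{A} ∩→ {A}; cost 0
[col 2] AJ: children A:{A}, J:{G} ∪→ {A,G}; cost 1
[col 2] KN: children K:{T}, N:{A} ∪→ {A,T}; cost 1
[col 2] AJKN: children AJ:{A,G}, KN:{A,T} ∩→ {A}; cost 0
[col 3] AJ: children A:{A}, J:{G} ∪→ {A,G}; cost 1
[col 3] KN: children K:{G}, N:{G} ∩→ {G}; cost 0
[col 3] AJKN: children AJ:{A,G}, KN:{G} ∩→ {G}; cost 0
[col 4] AJ: children A:{T}, J:{G} ∪→ {G,T}; cost 1
[col 4] KN: children K:{G}, N:{G} ∩→ {G}; cost 0
[col 4] AJKN: children AJ:{G,T}, KN:{G} ∩→ {G}; cost 0
[col 5] AJ: children A:{A}, J:{T} ∪→ {A,T}; cost 1
[col 5] KN: children K:{C}, N:{G} ∪→ {C,G}; cost 1
[col 5] AJKN: children AJ:{A,T}, KN:{C,G} ∪→ {A,C,G,T}; cost 1
[col 6] AJ: children A:{T}, J:{A} ∪→ {A,T}; cost 1
[col 6] KN: children K:{C}, N:{T} ∪→ {C,T}; cost 1
[col 6] AJKN: children AJ:{A,T}, KN:{C,T} ∩→ {T}; cost 0
per-site changes: [1, 1, 2, 1, 1, 3, 2]; total = 11

A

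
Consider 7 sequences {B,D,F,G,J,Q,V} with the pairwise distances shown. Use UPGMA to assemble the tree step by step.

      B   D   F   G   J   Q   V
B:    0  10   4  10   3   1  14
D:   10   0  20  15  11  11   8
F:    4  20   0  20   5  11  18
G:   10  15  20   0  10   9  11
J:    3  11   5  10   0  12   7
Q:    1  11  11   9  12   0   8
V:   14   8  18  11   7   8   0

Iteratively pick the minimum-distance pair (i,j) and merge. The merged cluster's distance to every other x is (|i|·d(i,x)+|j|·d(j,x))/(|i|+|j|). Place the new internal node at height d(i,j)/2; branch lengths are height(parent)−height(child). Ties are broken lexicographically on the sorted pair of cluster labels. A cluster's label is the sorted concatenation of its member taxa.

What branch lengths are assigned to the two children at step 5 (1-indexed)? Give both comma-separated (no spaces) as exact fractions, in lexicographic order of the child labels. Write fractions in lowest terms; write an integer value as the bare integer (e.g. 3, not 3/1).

1. join B+Q (d=1) ⇒ BQ; edges |B|=1/2, |Q|=1/2
  updated: d(BQ,D)=21/2, d(BQ,F)=15/2, d(BQ,G)=19/2, d(BQ,J)=15/2, d(BQ,V)=11
2. join F+J (d=5) ⇒ FJ; edges |F|=5/2, |J|=5/2
  updated: d(BQ,FJ)=15/2, d(D,FJ)=31/2, d(FJ,G)=15, d(FJ,V)=25/2
3. join BQ+FJ (d=15/2) ⇒ BFJQ; edges |BQ|=13/4, |FJ|=5/4
  updated: d(BFJQ,D)=13, d(BFJQ,G)=49/4, d(BFJQ,V)=47/4
4. join D+V (d=8) ⇒ DV; edges |D|=4, |V|=4
  updated: d(BFJQ,DV)=99/8, d(DV,G)=13
5. join BFJQ+G (d=49/4) ⇒ BFGJQ; edges |BFJQ|=19/8, |G|=49/8
  updated: d(BFGJQ,DV)=25/2
6. join BFGJQ+DV (d=25/2) ⇒ BDFGJQV; edges |BFGJQ|=1/8, |DV|=9/4
final tree: ((((B:1/2,Q:1/2):13/4,(F:5/2,J:5/2):5/4):19/8,G:49/8):1/8,(D:4,V:4):9/4)
total length: 235/8

19/8,49/8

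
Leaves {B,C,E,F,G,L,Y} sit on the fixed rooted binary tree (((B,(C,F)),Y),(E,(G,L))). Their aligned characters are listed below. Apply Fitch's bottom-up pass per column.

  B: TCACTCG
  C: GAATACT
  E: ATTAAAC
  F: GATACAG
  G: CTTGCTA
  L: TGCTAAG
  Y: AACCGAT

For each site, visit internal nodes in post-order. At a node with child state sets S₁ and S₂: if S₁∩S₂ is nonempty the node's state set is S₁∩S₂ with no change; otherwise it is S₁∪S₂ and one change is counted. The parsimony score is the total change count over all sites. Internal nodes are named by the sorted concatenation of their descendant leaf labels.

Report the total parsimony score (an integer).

27

CF@0: {G} ∩ {G} = {G} (intersection, +0)
BCF@0: {T} ∪ {G} = {G,T} (union, +1)
BCFY@0: {G,T} ∪ {A} = {A,G,T} (union, +1)
GL@0: {C} ∪ {T} = {C,T} (union, +1)
EGL@0: {A} ∪ {C,T} = {A,C,T} (union, +1)
BCEFGLY@0: {A,G,T} ∩ {A,C,T} = {A,T} (intersection, +0)
CF@1: {A} ∩ {A} = {A} (intersection, +0)
BCF@1: {C} ∪ {A} = {A,C} (union, +1)
BCFY@1: {A,C} ∩ {A} = {A} (intersection, +0)
GL@1: {T} ∪ {G} = {G,T} (union, +1)
EGL@1: {T} ∩ {G,T} = {T} (intersection, +0)
BCEFGLY@1: {A} ∪ {T} = {A,T} (union, +1)
CF@2: {A} ∪ {T} = {A,T} (union, +1)
BCF@2: {A} ∩ {A,T} = {A} (intersection, +0)
BCFY@2: {A} ∪ {C} = {A,C} (union, +1)
GL@2: {T} ∪ {C} = {C,T} (union, +1)
EGL@2: {T} ∩ {C,T} = {T} (intersection, +0)
BCEFGLY@2: {A,C} ∪ {T} = {A,C,T} (union, +1)
CF@3: {T} ∪ {A} = {A,T} (union, +1)
BCF@3: {C} ∪ {A,T} = {A,C,T} (union, +1)
BCFY@3: {A,C,T} ∩ {C} = {C} (intersection, +0)
GL@3: {G} ∪ {T} = {G,T} (union, +1)
EGL@3: {A} ∪ {G,T} = {A,G,T} (union, +1)
BCEFGLY@3: {C} ∪ {A,G,T} = {A,C,G,T} (union, +1)
CF@4: {A} ∪ {C} = {A,C} (union, +1)
BCF@4: {T} ∪ {A,C} = {A,C,T} (union, +1)
BCFY@4: {A,C,T} ∪ {G} = {A,C,G,T} (union, +1)
GL@4: {C} ∪ {A} = {A,C} (union, +1)
EGL@4: {A} ∩ {A,C} = {A} (intersection, +0)
BCEFGLY@4: {A,C,G,T} ∩ {A} = {A} (intersection, +0)
CF@5: {C} ∪ {A} = {A,C} (union, +1)
BCF@5: {C} ∩ {A,C} = {C} (intersection, +0)
BCFY@5: {C} ∪ {A} = {A,C} (union, +1)
GL@5: {T} ∪ {A} = {A,T} (union, +1)
EGL@5: {A} ∩ {A,T} = {A} (intersection, +0)
BCEFGLY@5: {A,C} ∩ {A} = {A} (intersection, +0)
CF@6: {T} ∪ {G} = {G,T} (union, +1)
BCF@6: {G} ∩ {G,T} = {G} (intersection, +0)
BCFY@6: {G} ∪ {T} = {G,T} (union, +1)
GL@6: {A} ∪ {G} = {A,G} (union, +1)
EGL@6: {C} ∪ {A,G} = {A,C,G} (union, +1)
BCEFGLY@6: {G,T} ∩ {A,C,G} = {G} (intersection, +0)
per-site changes: [4, 3, 4, 5, 4, 3, 4]; total = 27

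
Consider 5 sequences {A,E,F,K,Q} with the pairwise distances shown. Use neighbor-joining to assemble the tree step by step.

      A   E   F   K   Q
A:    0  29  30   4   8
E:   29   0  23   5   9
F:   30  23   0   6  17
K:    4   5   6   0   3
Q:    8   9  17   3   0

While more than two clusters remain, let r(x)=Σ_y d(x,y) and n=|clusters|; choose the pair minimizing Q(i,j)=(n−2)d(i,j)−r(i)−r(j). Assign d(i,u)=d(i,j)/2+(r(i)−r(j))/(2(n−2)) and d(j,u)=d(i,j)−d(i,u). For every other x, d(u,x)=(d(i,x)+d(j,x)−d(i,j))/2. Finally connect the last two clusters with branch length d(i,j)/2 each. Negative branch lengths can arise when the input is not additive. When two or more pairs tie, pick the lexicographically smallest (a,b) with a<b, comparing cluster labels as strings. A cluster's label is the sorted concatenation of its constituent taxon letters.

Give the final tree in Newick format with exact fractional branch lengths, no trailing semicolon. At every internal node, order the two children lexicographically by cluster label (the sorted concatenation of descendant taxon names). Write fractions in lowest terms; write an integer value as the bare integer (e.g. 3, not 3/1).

step 1: merge (A,Q) at d=8, Q=-84; branch lengths A→29/3, Q→-5/3; new cluster AQ
  updated: d(AQ,E)=15, d(AQ,F)=39/2, d(AQ,K)=-1/2
step 2: merge (AQ,E) at d=15, Q=-47; branch lengths AQ→21/4, E→39/4; new cluster AEQ
  updated: d(AEQ,F)=55/4, d(AEQ,K)=-21/4
step 3: merge (AEQ,F) at d=55/4, Q=-29/2; branch lengths AEQ→5/4, F→25/2; new cluster AEFQ
  updated: d(AEFQ,K)=-13/2
step 4: merge (AEFQ,K) at d=-13/2; branch lengths AEFQ→-13/4, K→-13/4; new cluster AEFKQ
final tree: ((((A:29/3,Q:-5/3):21/4,E:39/4):5/4,F:25/2):-13/4,K:-13/4)
total length: 121/4

((((A:29/3,Q:-5/3):21/4,E:39/4):5/4,F:25/2):-13/4,K:-13/4)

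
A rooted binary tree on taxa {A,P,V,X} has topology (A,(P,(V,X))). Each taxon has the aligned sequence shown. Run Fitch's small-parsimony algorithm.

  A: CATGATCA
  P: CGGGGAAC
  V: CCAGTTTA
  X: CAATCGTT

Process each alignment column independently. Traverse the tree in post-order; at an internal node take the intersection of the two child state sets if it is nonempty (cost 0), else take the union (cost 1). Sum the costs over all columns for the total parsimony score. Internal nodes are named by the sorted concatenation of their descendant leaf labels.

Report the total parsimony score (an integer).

14

VX@0: {C} ∩ {C} = {C} (intersection, +0)
PVX@0: {C} ∩ {C} = {C} (intersection, +0)
APVX@0: {C} ∩ {C} = {C} (intersection, +0)
VX@1: {C} ∪ {A} = {A,C} (union, +1)
PVX@1: {G} ∪ {A,C} = {A,C,G} (union, +1)
APVX@1: {A} ∩ {A,C,G} = {A} (intersection, +0)
VX@2: {A} ∩ {A} = {A} (intersection, +0)
PVX@2: {G} ∪ {A} = {A,G} (union, +1)
APVX@2: {T} ∪ {A,G} = {A,G,T} (union, +1)
VX@3: {G} ∪ {T} = {G,T} (union, +1)
PVX@3: {G} ∩ {G,T} = {G} (intersection, +0)
APVX@3: {G} ∩ {G} = {G} (intersection, +0)
VX@4: {T} ∪ {C} = {C,T} (union, +1)
PVX@4: {G} ∪ {C,T} = {C,G,T} (union, +1)
APVX@4: {A} ∪ {C,G,T} = {A,C,G,T} (union, +1)
VX@5: {T} ∪ {G} = {G,T} (union, +1)
PVX@5: {A} ∪ {G,T} = {A,G,T} (union, +1)
APVX@5: {T} ∩ {A,G,T} = {T} (intersection, +0)
VX@6: {T} ∩ {T} = {T} (intersection, +0)
PVX@6: {A} ∪ {T} = {A,T} (union, +1)
APVX@6: {C} ∪ {A,T} = {A,C,T} (union, +1)
VX@7: {A} ∪ {T} = {A,T} (union, +1)
PVX@7: {C} ∪ {A,T} = {A,C,T} (union, +1)
APVX@7: {A} ∩ {A,C,T} = {A} (intersection, +0)
per-site changes: [0, 2, 2, 1, 3, 2, 2, 2]; total = 14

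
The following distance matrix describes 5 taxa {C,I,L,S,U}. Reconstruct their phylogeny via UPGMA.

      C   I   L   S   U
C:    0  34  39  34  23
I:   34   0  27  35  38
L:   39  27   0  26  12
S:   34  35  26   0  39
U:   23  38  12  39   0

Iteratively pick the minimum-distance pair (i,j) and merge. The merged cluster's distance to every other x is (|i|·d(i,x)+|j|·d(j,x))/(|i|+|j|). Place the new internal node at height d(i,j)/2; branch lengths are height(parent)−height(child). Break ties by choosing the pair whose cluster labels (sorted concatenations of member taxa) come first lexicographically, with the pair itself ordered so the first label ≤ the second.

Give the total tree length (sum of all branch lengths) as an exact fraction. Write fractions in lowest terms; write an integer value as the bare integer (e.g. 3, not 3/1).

step 1: merge (L,U) at d=12; branch lengths L→6, U→6; new cluster LU
  updated: d(C,LU)=31, d(I,LU)=65/2, d(LU,S)=65/2
step 2: merge (C,LU) at d=31; branch lengths C→31/2, LU→19/2; new cluster CLU
  updated: d(CLU,I)=33, d(CLU,S)=33
step 3: merge (CLU,I) at d=33; branch lengths CLU→1, I→33/2; new cluster CILU
  updated: d(CILU,S)=67/2
step 4: merge (CILU,S) at d=67/2; branch lengths CILU→1/4, S→67/4; new cluster CILSU
final tree: (((C:31/2,(L:6,U:6):19/2):1,I:33/2):1/4,S:67/4)
total length: 143/2

143/2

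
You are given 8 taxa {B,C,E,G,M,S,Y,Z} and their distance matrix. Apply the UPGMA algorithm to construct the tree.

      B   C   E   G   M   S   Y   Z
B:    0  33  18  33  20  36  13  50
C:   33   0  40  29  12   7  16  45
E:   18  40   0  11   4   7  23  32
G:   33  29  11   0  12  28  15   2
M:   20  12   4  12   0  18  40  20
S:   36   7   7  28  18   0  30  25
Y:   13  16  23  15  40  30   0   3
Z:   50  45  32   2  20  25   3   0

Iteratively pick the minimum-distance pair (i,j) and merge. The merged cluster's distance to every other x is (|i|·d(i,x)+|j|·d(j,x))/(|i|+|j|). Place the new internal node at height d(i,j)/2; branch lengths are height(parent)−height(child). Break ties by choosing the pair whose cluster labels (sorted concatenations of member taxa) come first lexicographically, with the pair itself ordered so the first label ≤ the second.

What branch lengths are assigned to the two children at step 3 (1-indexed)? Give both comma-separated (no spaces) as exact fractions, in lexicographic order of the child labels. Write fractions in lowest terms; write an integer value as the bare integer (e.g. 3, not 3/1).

7/2,7/2

iteration 1: select G,Z (d=2); attach at lengths (1, 1); label the merged cluster GZ
  updated: d(B,GZ)=83/2, d(C,GZ)=37, d(E,GZ)=43/2, d(GZ,M)=16, d(GZ,S)=53/2, d(GZ,Y)=9
iteration 2: select E,M (d=4); attach at lengths (2, 2); label the merged cluster EM
  updated: d(B,EM)=19, d(C,EM)=26, d(EM,GZ)=75/4, d(EM,S)=25/2, d(EM,Y)=63/2
iteration 3: select C,S (d=7); attach at lengths (7/2, 7/2); label the merged cluster CS
  updated: d(B,CS)=69/2, d(CS,EM)=77/4, d(CS,GZ)=127/4, d(CS,Y)=23
iteration 4: select GZ,Y (d=9); attach at lengths (7/2, 9/2); label the merged cluster GYZ
  updated: d(B,GYZ)=32, d(CS,GYZ)=173/6, d(EM,GYZ)=23
iteration 5: select B,EM (d=19); attach at lengths (19/2, 15/2); label the merged cluster BEM
  updated: d(BEM,CS)=73/3, d(BEM,GYZ)=26
iteration 6: select BEM,CS (d=73/3); attach at lengths (8/3, 26/3); label the merged cluster BCEMS
  updated: d(BCEMS,GYZ)=407/15
iteration 7: select BCEMS,GYZ (d=407/15); attach at lengths (7/5, 136/15); label the merged cluster BCEGMSYZ
final tree: (((B:19/2,(E:2,M:2):15/2):8/3,(C:7/2,S:7/2):26/3):7/5,((G:1,Z:1):7/2,Y:9/2):136/15)
total length: 299/5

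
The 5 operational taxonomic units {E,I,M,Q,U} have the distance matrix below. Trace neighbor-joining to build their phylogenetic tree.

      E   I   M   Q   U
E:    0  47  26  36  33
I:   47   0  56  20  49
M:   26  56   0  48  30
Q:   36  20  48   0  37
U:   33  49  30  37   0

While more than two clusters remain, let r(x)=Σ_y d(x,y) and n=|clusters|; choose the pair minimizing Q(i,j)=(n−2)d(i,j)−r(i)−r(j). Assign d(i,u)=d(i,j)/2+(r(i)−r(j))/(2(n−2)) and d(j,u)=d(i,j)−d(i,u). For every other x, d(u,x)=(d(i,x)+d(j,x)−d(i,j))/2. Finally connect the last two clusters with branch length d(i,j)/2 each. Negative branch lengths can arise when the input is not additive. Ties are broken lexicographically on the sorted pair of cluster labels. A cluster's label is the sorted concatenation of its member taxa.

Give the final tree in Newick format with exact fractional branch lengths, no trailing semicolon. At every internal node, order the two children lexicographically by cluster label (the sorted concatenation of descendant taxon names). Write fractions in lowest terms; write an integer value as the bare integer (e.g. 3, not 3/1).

(((E:89/8,M:119/8):37/8,(I:91/6,Q:29/6):153/8):111/16,U:111/16)

step 1: merge (I,Q) at d=20, Q=-253; branch lengths I→91/6, Q→29/6; new cluster IQ
  updated: d(E,IQ)=63/2, d(IQ,M)=42, d(IQ,U)=33
step 2: merge (E,M) at d=26, Q=-273/2; branch lengths E→89/8, M→119/8; new cluster EM
  updated: d(EM,IQ)=95/4, d(EM,U)=37/2
step 3: merge (EM,IQ) at d=95/4, Q=-301/4; branch lengths EM→37/8, IQ→153/8; new cluster EIMQ
  updated: d(EIMQ,U)=111/8
step 4: merge (EIMQ,U) at d=111/8; branch lengths EIMQ→111/16, U→111/16; new cluster EIMQU
final tree: (((E:89/8,M:119/8):37/8,(I:91/6,Q:29/6):153/8):111/16,U:111/16)
total length: 669/8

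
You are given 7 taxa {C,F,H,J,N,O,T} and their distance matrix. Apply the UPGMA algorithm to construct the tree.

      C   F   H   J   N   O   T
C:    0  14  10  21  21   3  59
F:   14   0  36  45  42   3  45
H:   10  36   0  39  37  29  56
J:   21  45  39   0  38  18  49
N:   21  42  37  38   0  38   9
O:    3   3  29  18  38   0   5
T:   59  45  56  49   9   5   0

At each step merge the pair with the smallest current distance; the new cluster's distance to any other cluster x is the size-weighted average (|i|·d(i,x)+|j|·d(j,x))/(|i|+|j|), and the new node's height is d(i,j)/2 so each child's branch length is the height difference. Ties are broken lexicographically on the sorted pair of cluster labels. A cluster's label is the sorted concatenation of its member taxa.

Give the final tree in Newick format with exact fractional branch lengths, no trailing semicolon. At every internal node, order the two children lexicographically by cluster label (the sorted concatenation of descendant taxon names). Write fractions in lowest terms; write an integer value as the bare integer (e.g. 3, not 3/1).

(((((C:3/2,O:3/2):11/4,F:17/4):33/4,H:25/2):23/8,J:123/8):33/8,(N:9/2,T:9/2):15)

step 1: merge (C,O) at d=3; branch lengths C→3/2, O→3/2; new cluster CO
  updated: d(CO,F)=17/2, d(CO,H)=39/2, d(CO,J)=39/2, d(CO,N)=59/2, d(CO,T)=32
step 2: merge (CO,F) at d=17/2; branch lengths CO→11/4, F→17/4; new cluster CFO
  updated: d(CFO,H)=25, d(CFO,J)=28, d(CFO,N)=101/3, d(CFO,T)=109/3
step 3: merge (N,T) at d=9; branch lengths N→9/2, T→9/2; new cluster NT
  updated: d(CFO,NT)=35, d(H,NT)=93/2, d(J,NT)=87/2
step 4: merge (CFO,H) at d=25; branch lengths CFO→33/4, H→25/2; new cluster CFHO
  updated: d(CFHO,J)=123/4, d(CFHO,NT)=303/8
step 5: merge (CFHO,J) at d=123/4; branch lengths CFHO→23/8, J→123/8; new cluster CFHJO
  updated: d(CFHJO,NT)=39
step 6: merge (CFHJO,NT) at d=39; branch lengths CFHJO→33/8, NT→15; new cluster CFHJNOT
final tree: (((((C:3/2,O:3/2):11/4,F:17/4):33/4,H:25/2):23/8,J:123/8):33/8,(N:9/2,T:9/2):15)
total length: 617/8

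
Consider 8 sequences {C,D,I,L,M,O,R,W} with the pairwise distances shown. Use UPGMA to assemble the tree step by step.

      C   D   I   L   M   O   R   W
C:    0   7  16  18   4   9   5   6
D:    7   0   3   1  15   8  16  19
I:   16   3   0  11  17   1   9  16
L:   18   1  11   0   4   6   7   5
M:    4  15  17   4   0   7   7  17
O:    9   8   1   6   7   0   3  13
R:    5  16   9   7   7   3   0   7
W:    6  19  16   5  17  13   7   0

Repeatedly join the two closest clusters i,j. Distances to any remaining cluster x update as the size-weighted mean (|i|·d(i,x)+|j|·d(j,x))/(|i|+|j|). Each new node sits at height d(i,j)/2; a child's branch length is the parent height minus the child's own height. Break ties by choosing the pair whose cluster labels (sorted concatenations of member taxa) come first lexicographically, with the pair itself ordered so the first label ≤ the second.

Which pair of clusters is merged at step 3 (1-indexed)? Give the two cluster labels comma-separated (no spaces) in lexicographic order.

C,M

step 1: merge (D,L) at d=1; branch lengths D→1/2, L→1/2; new cluster DL
  updated: d(C,DL)=25/2, d(DL,I)=7, d(DL,M)=19/2, d(DL,O)=7, d(DL,R)=23/2, d(DL,W)=12
step 2: merge (I,O) at d=1; branch lengths I→1/2, O→1/2; new cluster IO
  updated: d(C,IO)=25/2, d(DL,IO)=7, d(IO,M)=12, d(IO,R)=6, d(IO,W)=29/2
step 3: merge (C,M) at d=4; branch lengths C→2, M→2; new cluster CM
  updated: d(CM,DL)=11, d(CM,IO)=49/4, d(CM,R)=6, d(CM,W)=23/2
step 4: merge (CM,R) at d=6; branch lengths CM→1, R→3; new cluster CMR
  updated: d(CMR,DL)=67/6, d(CMR,IO)=61/6, d(CMR,W)=10
step 5: merge (DL,IO) at d=7; branch lengths DL→3, IO→3; new cluster DILO
  updated: d(CMR,DILO)=32/3, d(DILO,W)=53/4
step 6: merge (CMR,W) at d=10; branch lengths CMR→2, W→5; new cluster CMRW
  updated: d(CMRW,DILO)=181/16
step 7: merge (CMRW,DILO) at d=181/16; branch lengths CMRW→21/32, DILO→69/32; new cluster CDILMORW
final tree: ((((C:2,M:2):1,R:3):2,W:5):21/32,((D:1/2,L:1/2):3,(I:1/2,O:1/2):3):69/32)
total length: 413/16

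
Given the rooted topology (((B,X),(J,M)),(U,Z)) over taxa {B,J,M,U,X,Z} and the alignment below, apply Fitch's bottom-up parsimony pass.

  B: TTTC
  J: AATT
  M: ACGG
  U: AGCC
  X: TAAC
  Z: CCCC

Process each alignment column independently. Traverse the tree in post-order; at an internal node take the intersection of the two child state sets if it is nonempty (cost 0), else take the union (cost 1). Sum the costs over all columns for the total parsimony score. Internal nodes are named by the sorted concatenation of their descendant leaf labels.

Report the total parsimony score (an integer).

site 0, node BX: B={T} ∩ X={T} → {T} (+0)
site 0, node JM: J={A} ∩ M={A} → {A} (+0)
site 0, node BJMX: BX={T} ∪ JM={A} → {A,T} (+1)
site 0, node UZ: U={A} ∪ Z={C} → {A,C} (+1)
site 0, node BJMUXZ: BJMX={A,T} ∩ UZ={A,C} → {A} (+0)
site 1, node BX: B={T} ∪ X={A} → {A,T} (+1)
site 1, node JM: J={A} ∪ M={C} → {A,C} (+1)
site 1, node BJMX: BX={A,T} ∩ JM={A,C} → {A} (+0)
site 1, node UZ: U={G} ∪ Z={C} → {C,G} (+1)
site 1, node BJMUXZ: BJMX={A} ∪ UZ={C,G} → {A,C,G} (+1)
site 2, node BX: B={T} ∪ X={A} → {A,T} (+1)
site 2, node JM: J={T} ∪ M={G} → {G,T} (+1)
site 2, node BJMX: BX={A,T} ∩ JM={G,T} → {T} (+0)
site 2, node UZ: U={C} ∩ Z={C} → {C} (+0)
site 2, node BJMUXZ: BJMX={T} ∪ UZ={C} → {C,T} (+1)
site 3, node BX: B={C} ∩ X={C} → {C} (+0)
site 3, node JM: J={T} ∪ M={G} → {G,T} (+1)
site 3, node BJMX: BX={C} ∪ JM={G,T} → {C,G,T} (+1)
site 3, node UZ: U={C} ∩ Z={C} → {C} (+0)
site 3, node BJMUXZ: BJMX={C,G,T} ∩ UZ={C} → {C} (+0)
per-site changes: [2, 4, 3, 2]; total = 11

11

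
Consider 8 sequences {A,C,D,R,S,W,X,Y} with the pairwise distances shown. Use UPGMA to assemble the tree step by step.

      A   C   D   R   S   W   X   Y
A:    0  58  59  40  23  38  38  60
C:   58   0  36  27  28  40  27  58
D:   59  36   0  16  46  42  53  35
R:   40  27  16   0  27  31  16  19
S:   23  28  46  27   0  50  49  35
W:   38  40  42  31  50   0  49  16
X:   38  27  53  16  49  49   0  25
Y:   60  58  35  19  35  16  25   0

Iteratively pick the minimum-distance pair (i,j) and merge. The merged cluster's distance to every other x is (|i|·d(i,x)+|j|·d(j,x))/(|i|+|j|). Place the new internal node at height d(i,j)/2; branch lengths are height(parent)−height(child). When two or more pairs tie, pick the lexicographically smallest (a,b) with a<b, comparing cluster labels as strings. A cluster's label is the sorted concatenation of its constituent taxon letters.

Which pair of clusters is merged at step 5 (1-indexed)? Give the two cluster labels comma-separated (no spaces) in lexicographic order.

1. join D+R (d=16) ⇒ DR; edges |D|=8, |R|=8
  updated: d(A,DR)=99/2, d(C,DR)=63/2, d(DR,S)=73/2, d(DR,W)=73/2, d(DR,X)=69/2, d(DR,Y)=27
2. join W+Y (d=16) ⇒ WY; edges |W|=8, |Y|=8
  updated: d(A,WY)=49, d(C,WY)=49, d(DR,WY)=127/4, d(S,WY)=85/2, d(WY,X)=37
3. join A+S (d=23) ⇒ AS; edges |A|=23/2, |S|=23/2
  updated: d(AS,C)=43, d(AS,DR)=43, d(AS,WY)=183/4, d(AS,X)=87/2
4. join C+X (d=27) ⇒ CX; edges |C|=27/2, |X|=27/2
  updated: d(AS,CX)=173/4, d(CX,DR)=33, d(CX,WY)=43
5. join DR+WY (d=127/4) ⇒ DRWY; edges |DR|=63/8, |WY|=63/8
  updated: d(AS,DRWY)=355/8, d(CX,DRWY)=38
6. join CX+DRWY (d=38) ⇒ CDRWXY; edges |CX|=11/2, |DRWY|=25/8
  updated: d(AS,CDRWXY)=44
7. join AS+CDRWXY (d=44) ⇒ ACDRSWXY; edges |AS|=21/2, |CDRWXY|=3
final tree: ((A:23/2,S:23/2):21/2,((C:27/2,X:27/2):11/2,((D:8,R:8):63/8,(W:8,Y:8):63/8):25/8):3)
total length: 959/8

DR,WY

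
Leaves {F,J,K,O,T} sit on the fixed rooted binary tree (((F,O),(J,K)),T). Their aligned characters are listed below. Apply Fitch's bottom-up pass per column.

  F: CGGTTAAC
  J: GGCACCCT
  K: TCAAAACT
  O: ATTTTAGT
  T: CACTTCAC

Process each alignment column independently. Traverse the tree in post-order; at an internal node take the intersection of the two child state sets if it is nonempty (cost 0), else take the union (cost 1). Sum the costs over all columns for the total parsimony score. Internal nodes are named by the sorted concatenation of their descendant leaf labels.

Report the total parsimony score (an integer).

18

site 0, node FO: F={C} ∪ O={A} → {A,C} (+1)
site 0, node JK: J={G} ∪ K={T} → {G,T} (+1)
site 0, node FJKO: FO={A,C} ∪ JK={G,T} → {A,C,G,T} (+1)
site 0, node FJKOT: FJKO={A,C,G,T} ∩ T={C} → {C} (+0)
site 1, node FO: F={G} ∪ O={T} → {G,T} (+1)
site 1, node JK: J={G} ∪ K={C} → {C,G} (+1)
site 1, node FJKO: FO={G,T} ∩ JK={C,G} → {G} (+0)
site 1, node FJKOT: FJKO={G} ∪ T={A} → {A,G} (+1)
site 2, node FO: F={G} ∪ O={T} → {G,T} (+1)
site 2, node JK: J={C} ∪ K={A} → {A,C} (+1)
site 2, node FJKO: FO={G,T} ∪ JK={A,C} → {A,C,G,T} (+1)
site 2, node FJKOT: FJKO={A,C,G,T} ∩ T={C} → {C} (+0)
site 3, node FO: F={T} ∩ O={T} → {T} (+0)
site 3, node JK: J={A} ∩ K={A} → {A} (+0)
site 3, node FJKO: FO={T} ∪ JK={A} → {A,T} (+1)
site 3, node FJKOT: FJKO={A,T} ∩ T={T} → {T} (+0)
site 4, node FO: F={T} ∩ O={T} → {T} (+0)
site 4, node JK: J={C} ∪ K={A} → {A,C} (+1)
site 4, node FJKO: FO={T} ∪ JK={A,C} → {A,C,T} (+1)
site 4, node FJKOT: FJKO={A,C,T} ∩ T={T} → {T} (+0)
site 5, node FO: F={A} ∩ O={A} → {A} (+0)
site 5, node JK: J={C} ∪ K={A} → {A,C} (+1)
site 5, node FJKO: FO={A} ∩ JK={A,C} → {A} (+0)
site 5, node FJKOT: FJKO={A} ∪ T={C} → {A,C} (+1)
site 6, node FO: F={A} ∪ O={G} → {A,G} (+1)
site 6, node JK: J={C} ∩ K={C} → {C} (+0)
site 6, node FJKO: FO={A,G} ∪ JK={C} → {A,C,G} (+1)
site 6, node FJKOT: FJKO={A,C,G} ∩ T={A} → {A} (+0)
site 7, node FO: F={C} ∪ O={T} → {C,T} (+1)
site 7, node JK: J={T} ∩ K={T} → {T} (+0)
site 7, node FJKO: FO={C,T} ∩ JK={T} → {T} (+0)
site 7, node FJKOT: FJKO={T} ∪ T={C} → {C,T} (+1)
per-site changes: [3, 3, 3, 1, 2, 2, 2, 2]; total = 18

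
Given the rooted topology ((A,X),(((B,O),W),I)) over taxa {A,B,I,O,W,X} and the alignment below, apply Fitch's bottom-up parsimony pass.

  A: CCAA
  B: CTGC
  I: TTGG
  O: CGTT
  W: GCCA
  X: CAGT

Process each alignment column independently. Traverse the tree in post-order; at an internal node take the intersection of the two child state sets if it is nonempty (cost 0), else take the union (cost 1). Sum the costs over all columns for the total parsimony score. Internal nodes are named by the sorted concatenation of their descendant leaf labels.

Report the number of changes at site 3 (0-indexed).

AX@0: {C} ∩ {C} = {C} (intersection, +0)
BO@0: {C} ∩ {C} = {C} (intersection, +0)
BOW@0: {C} ∪ {G} = {C,G} (union, +1)
BIOW@0: {C,G} ∪ {T} = {C,G,T} (union, +1)
ABIOWX@0: {C} ∩ {C,G,T} = {C} (intersection, +0)
AX@1: {C} ∪ {A} = {A,C} (union, +1)
BO@1: {T} ∪ {G} = {G,T} (union, +1)
BOW@1: {G,T} ∪ {C} = {C,G,T} (union, +1)
BIOW@1: {C,G,T} ∩ {T} = {T} (intersection, +0)
ABIOWX@1: {A,C} ∪ {T} = {A,C,T} (union, +1)
AX@2: {A} ∪ {G} = {A,G} (union, +1)
BO@2: {G} ∪ {T} = {G,T} (union, +1)
BOW@2: {G,T} ∪ {C} = {C,G,T} (union, +1)
BIOW@2: {C,G,T} ∩ {G} = {G} (intersection, +0)
ABIOWX@2: {A,G} ∩ {G} = {G} (intersection, +0)
AX@3: {A} ∪ {T} = {A,T} (union, +1)
BO@3: {C} ∪ {T} = {C,T} (union, +1)
BOW@3: {C,T} ∪ {A} = {A,C,T} (union, +1)
BIOW@3: {A,C,T} ∪ {G} = {A,C,G,T} (union, +1)
ABIOWX@3: {A,T} ∩ {A,C,G,T} = {A,T} (intersection, +0)
per-site changes: [2, 4, 3, 4]; total = 13

4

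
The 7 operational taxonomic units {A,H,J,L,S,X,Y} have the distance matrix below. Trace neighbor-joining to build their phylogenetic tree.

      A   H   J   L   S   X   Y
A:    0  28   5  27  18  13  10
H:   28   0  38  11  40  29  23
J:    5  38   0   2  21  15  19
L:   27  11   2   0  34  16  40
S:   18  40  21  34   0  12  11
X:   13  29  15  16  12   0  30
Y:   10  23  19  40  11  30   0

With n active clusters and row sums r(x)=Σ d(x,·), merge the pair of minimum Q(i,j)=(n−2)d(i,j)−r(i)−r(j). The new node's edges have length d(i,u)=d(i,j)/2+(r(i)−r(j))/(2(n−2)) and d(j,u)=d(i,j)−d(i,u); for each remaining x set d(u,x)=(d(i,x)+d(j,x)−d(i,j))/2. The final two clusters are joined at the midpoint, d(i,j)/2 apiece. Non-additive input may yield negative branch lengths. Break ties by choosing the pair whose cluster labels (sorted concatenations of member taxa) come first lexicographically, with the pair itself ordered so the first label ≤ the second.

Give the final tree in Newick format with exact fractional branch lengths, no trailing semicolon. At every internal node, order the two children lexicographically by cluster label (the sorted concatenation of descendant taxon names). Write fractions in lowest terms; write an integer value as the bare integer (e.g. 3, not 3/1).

step 1: merge (H,L) at d=11, Q=-244; branch lengths H→47/5, L→8/5; new cluster HL
  updated: d(A,HL)=22, d(HL,J)=29/2, d(HL,S)=63/2, d(HL,X)=17, d(HL,Y)=26
step 2: merge (S,Y) at d=11, Q=-291/2; branch lengths S→83/16, Y→93/16; new cluster SY
  updated: d(A,SY)=17/2, d(HL,SY)=93/4, d(J,SY)=29/2, d(SY,X)=31/2
step 3: merge (HL,X) at d=17, Q=-345/4; branch lengths HL→269/24, X→139/24; new cluster HLX
  updated: d(A,HLX)=9, d(HLX,J)=25/4, d(HLX,SY)=87/8
step 4: merge (A,SY) at d=17/2, Q=-315/8; branch lengths A→45/32, SY→227/32; new cluster ASY
  updated: d(ASY,HLX)=91/16, d(ASY,J)=11/2
step 5: merge (ASY,HLX) at d=91/16, Q=-279/16; branch lengths ASY→79/32, HLX→103/32; new cluster AHLSXY
  updated: d(AHLSXY,J)=97/32
step 6: merge (AHLSXY,J) at d=97/32; branch lengths AHLSXY→97/64, J→97/64; new cluster AHJLSXY
final tree: (((A:45/32,(S:83/16,Y:93/16):227/32):79/32,((H:47/5,L:8/5):269/24,X:139/24):103/32):97/64,J:97/64)
total length: 1799/32

(((A:45/32,(S:83/16,Y:93/16):227/32):79/32,((H:47/5,L:8/5):269/24,X:139/24):103/32):97/64,J:97/64)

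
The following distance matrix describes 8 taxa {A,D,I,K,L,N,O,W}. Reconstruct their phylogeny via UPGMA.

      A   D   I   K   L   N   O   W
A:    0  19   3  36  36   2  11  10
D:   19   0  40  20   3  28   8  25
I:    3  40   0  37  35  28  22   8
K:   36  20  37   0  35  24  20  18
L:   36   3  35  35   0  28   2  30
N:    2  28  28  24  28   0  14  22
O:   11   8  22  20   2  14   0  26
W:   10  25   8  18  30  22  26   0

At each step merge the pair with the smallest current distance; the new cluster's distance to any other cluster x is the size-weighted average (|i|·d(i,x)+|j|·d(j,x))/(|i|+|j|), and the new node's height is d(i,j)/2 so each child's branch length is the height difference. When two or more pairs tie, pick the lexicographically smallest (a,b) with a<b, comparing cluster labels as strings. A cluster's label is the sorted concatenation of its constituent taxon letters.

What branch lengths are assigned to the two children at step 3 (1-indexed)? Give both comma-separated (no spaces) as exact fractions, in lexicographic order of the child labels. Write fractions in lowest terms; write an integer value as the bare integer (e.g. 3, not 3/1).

step 1: merge (A,N) at d=2; branch lengths A→1, N→1; new cluster AN
  updated: d(AN,D)=47/2, d(AN,I)=31/2, d(AN,K)=30, d(AN,L)=32, d(AN,O)=25/2, d(AN,W)=16
step 2: merge (L,O) at d=2; branch lengths L→1, O→1; new cluster LO
  updated: d(AN,LO)=89/4, d(D,LO)=11/2, d(I,LO)=57/2, d(K,LO)=55/2, d(LO,W)=28
step 3: merge (D,LO) at d=11/2; branch lengths D→11/4, LO→7/4; new cluster DLO
  updated: d(AN,DLO)=68/3, d(DLO,I)=97/3, d(DLO,K)=25, d(DLO,W)=27
step 4: merge (I,W) at d=8; branch lengths I→4, W→4; new cluster IW
  updated: d(AN,IW)=63/4, d(DLO,IW)=89/3, d(IW,K)=55/2
step 5: merge (AN,IW) at d=63/4; branch lengths AN→55/8, IW→31/8; new cluster AINW
  updated: d(AINW,DLO)=157/6, d(AINW,K)=115/4
step 6: merge (DLO,K) at d=25; branch lengths DLO→39/4, K→25/2; new cluster DKLO
  updated: d(AINW,DKLO)=429/16
step 7: merge (AINW,DKLO) at d=429/16; branch lengths AINW→177/32, DKLO→29/32; new cluster ADIKLNOW
final tree: (((A:1,N:1):55/8,(I:4,W:4):31/8):177/32,((D:11/4,(L:1,O:1):7/4):39/4,K:25/2):29/32)
total length: 895/16

11/4,7/4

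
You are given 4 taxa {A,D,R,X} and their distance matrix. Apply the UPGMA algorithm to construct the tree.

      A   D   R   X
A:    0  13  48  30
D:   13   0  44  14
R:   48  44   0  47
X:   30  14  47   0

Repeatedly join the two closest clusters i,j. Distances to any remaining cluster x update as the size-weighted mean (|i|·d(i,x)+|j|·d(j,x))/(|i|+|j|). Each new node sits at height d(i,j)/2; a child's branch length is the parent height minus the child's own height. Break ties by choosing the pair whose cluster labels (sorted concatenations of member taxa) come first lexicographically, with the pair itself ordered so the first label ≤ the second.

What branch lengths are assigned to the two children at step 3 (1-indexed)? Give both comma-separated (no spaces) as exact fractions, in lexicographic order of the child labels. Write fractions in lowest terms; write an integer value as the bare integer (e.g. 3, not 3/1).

1. join A+D (d=13) ⇒ AD; edges |A|=13/2, |D|=13/2
  updated: d(AD,R)=46, d(AD,X)=22
2. join AD+X (d=22) ⇒ ADX; edges |AD|=9/2, |X|=11
  updated: d(ADX,R)=139/3
3. join ADX+R (d=139/3) ⇒ ADRX; edges |ADX|=73/6, |R|=139/6
final tree: (((A:13/2,D:13/2):9/2,X:11):73/6,R:139/6)
total length: 383/6

73/6,139/6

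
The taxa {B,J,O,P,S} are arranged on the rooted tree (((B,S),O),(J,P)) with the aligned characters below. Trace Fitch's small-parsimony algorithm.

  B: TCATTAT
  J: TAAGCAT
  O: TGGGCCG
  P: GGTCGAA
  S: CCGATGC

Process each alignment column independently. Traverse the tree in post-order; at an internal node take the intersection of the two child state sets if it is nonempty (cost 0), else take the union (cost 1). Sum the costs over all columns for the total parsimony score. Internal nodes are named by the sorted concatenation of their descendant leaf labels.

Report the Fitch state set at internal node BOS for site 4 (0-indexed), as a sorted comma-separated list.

BS@0: {T} ∪ {C} = {C,T} (union, +1)
BOS@0: {C,T} ∩ {T} = {T} (intersection, +0)
JP@0: {T} ∪ {G} = {G,T} (union, +1)
BJOPS@0: {T} ∩ {G,T} = {T} (intersection, +0)
BS@1: {C} ∩ {C} = {C} (intersection, +0)
BOS@1: {C} ∪ {G} = {C,G} (union, +1)
JP@1: {A} ∪ {G} = {A,G} (union, +1)
BJOPS@1: {C,G} ∩ {A,G} = {G} (intersection, +0)
BS@2: {A} ∪ {G} = {A,G} (union, +1)
BOS@2: {A,G} ∩ {G} = {G} (intersection, +0)
JP@2: {A} ∪ {T} = {A,T} (union, +1)
BJOPS@2: {G} ∪ {A,T} = {A,G,T} (union, +1)
BS@3: {T} ∪ {A} = {A,T} (union, +1)
BOS@3: {A,T} ∪ {G} = {A,G,T} (union, +1)
JP@3: {G} ∪ {C} = {C,G} (union, +1)
BJOPS@3: {A,G,T} ∩ {C,G} = {G} (intersection, +0)
BS@4: {T} ∩ {T} = {T} (intersection, +0)
BOS@4: {T} ∪ {C} = {C,T} (union, +1)
JP@4: {C} ∪ {G} = {C,G} (union, +1)
BJOPS@4: {C,T} ∩ {C,G} = {C} (intersection, +0)
BS@5: {A} ∪ {G} = {A,G} (union, +1)
BOS@5: {A,G} ∪ {C} = {A,C,G} (union, +1)
JP@5: {A} ∩ {A} = {A} (intersection, +0)
BJOPS@5: {A,C,G} ∩ {A} = {A} (intersection, +0)
BS@6: {T} ∪ {C} = {C,T} (union, +1)
BOS@6: {C,T} ∪ {G} = {C,G,T} (union, +1)
JP@6: {T} ∪ {A} = {A,T} (union, +1)
BJOPS@6: {C,G,T} ∩ {A,T} = {T} (intersection, +0)
per-site changes: [2, 2, 3, 3, 2, 2, 3]; total = 17

C,T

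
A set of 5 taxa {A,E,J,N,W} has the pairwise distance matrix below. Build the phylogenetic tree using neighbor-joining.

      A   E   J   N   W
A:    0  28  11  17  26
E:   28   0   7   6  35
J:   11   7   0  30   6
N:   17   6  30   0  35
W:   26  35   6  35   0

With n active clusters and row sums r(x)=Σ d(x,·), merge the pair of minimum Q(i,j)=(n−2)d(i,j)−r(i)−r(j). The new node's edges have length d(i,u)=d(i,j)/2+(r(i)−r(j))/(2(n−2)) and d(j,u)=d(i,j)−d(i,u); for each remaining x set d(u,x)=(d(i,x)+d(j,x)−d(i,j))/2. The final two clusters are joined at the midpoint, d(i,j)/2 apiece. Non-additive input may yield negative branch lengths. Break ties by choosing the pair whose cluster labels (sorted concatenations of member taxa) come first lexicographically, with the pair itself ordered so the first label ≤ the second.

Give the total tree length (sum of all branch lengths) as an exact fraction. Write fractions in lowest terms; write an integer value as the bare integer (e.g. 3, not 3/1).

319/8

iteration 1: select E,N (d=6, Q=-146); attach at lengths (1, 5); label the merged cluster EN
  updated: d(A,EN)=39/2, d(EN,J)=31/2, d(EN,W)=32
iteration 2: select A,EN (d=39/2, Q=-169/2); attach at lengths (57/8, 99/8); label the merged cluster AEN
  updated: d(AEN,J)=7/2, d(AEN,W)=77/4
iteration 3: select AEN,J (d=7/2, Q=-115/4); attach at lengths (67/8, -39/8); label the merged cluster AEJN
  updated: d(AEJN,W)=87/8
iteration 4: select AEJN,W (d=87/8); attach at lengths (87/16, 87/16); label the merged cluster AEJNW
final tree: (((A:57/8,(E:1,N:5):99/8):67/8,J:-39/8):87/16,W:87/16)
total length: 319/8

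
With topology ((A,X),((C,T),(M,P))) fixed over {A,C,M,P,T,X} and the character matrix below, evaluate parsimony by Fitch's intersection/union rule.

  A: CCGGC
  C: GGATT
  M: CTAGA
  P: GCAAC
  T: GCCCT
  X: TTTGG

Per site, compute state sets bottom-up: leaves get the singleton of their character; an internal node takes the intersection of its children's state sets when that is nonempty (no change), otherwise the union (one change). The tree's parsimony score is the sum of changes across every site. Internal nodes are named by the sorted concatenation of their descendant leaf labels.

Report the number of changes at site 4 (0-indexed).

AX@0: {C} ∪ {T} = {C,T} (union, +1)
CT@0: {G} ∩ {G} = {G} (intersection, +0)
MP@0: {C} ∪ {G} = {C,G} (union, +1)
CMPT@0: {G} ∩ {C,G} = {G} (intersection, +0)
ACMPTX@0: {C,T} ∪ {G} = {C,G,T} (union, +1)
AX@1: {C} ∪ {T} = {C,T} (union, +1)
CT@1: {G} ∪ {C} = {C,G} (union, +1)
MP@1: {T} ∪ {C} = {C,T} (union, +1)
CMPT@1: {C,G} ∩ {C,T} = {C} (intersection, +0)
ACMPTX@1: {C,T} ∩ {C} = {C} (intersection, +0)
AX@2: {G} ∪ {T} = {G,T} (union, +1)
CT@2: {A} ∪ {C} = {A,C} (union, +1)
MP@2: {A} ∩ {A} = {A} (intersection, +0)
CMPT@2: {A,C} ∩ {A} = {A} (intersection, +0)
ACMPTX@2: {G,T} ∪ {A} = {A,G,T} (union, +1)
AX@3: {G} ∩ {G} = {G} (intersection, +0)
CT@3: {T} ∪ {C} = {C,T} (union, +1)
MP@3: {G} ∪ {A} = {A,G} (union, +1)
CMPT@3: {C,T} ∪ {A,G} = {A,C,G,T} (union, +1)
ACMPTX@3: {G} ∩ {A,C,G,T} = {G} (intersection, +0)
AX@4: {C} ∪ {G} = {C,G} (union, +1)
CT@4: {T} ∩ {T} = {T} (intersection, +0)
MP@4: {A} ∪ {C} = {A,C} (union, +1)
CMPT@4: {T} ∪ {A,C} = {A,C,T} (union, +1)
ACMPTX@4: {C,G} ∩ {A,C,T} = {C} (intersection, +0)
per-site changes: [3, 3, 3, 3, 3]; total = 15

3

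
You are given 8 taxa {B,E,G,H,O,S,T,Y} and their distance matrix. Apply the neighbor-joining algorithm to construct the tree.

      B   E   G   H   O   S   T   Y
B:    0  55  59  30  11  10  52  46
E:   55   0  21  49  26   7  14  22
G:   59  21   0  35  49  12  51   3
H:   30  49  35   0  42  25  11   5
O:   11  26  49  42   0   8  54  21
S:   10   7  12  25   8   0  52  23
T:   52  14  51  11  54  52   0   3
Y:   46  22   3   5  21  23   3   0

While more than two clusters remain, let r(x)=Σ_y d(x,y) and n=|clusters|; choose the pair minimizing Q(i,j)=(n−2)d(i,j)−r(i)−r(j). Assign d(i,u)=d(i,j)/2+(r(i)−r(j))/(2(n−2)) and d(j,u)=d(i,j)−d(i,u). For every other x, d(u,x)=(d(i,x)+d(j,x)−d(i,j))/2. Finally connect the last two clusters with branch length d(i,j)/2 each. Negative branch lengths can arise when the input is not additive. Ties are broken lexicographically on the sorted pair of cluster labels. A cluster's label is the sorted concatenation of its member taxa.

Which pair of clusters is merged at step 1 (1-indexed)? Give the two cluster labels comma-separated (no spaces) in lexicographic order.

B,O

1. join B+O (d=11, Q=-408) ⇒ BO; edges |B|=59/6, |O|=7/6
  updated: d(BO,E)=35, d(BO,G)=97/2, d(BO,H)=61/2, d(BO,S)=7/2, d(BO,T)=95/2, d(BO,Y)=28
2. join BO+S (d=7/2, Q=-298) ⇒ BOS; edges |BO|=44/5, |S|=-53/10
  updated: d(BOS,E)=77/4, d(BOS,G)=57/2, d(BOS,H)=26, d(BOS,T)=48, d(BOS,Y)=95/4
3. join H+T (d=11, Q=-209) ⇒ HT; edges |H|=43/8, |T|=45/8
  updated: d(BOS,HT)=63/2, d(E,HT)=26, d(G,HT)=75/2, d(HT,Y)=-3/2
4. join HT+Y (d=-3/2, Q=-581/4) ⇒ HTY; edges |HT|=167/24, |Y|=-203/24
  updated: d(BOS,HTY)=227/8, d(E,HTY)=99/4, d(G,HTY)=21
5. join BOS+E (d=77/4, Q=-821/8) ⇒ BEOS; edges |BOS|=397/32, |E|=219/32
  updated: d(BEOS,G)=121/8, d(BEOS,HTY)=271/16
6. join BEOS+G (d=121/8, Q=-849/16) ⇒ BEGOS; edges |BEOS|=177/32, |G|=307/32
  updated: d(BEGOS,HTY)=365/32
7. join BEGOS+HTY (d=365/32) ⇒ BEGHOSTY; edges |BEGOS|=365/64, |HTY|=365/64
final tree: (((((B:59/6,O:7/6):44/5,S:-53/10):397/32,E:219/32):177/32,G:307/32):365/64,((H:43/8,T:45/8):167/24,Y:-203/24):365/64)
total length: 2233/32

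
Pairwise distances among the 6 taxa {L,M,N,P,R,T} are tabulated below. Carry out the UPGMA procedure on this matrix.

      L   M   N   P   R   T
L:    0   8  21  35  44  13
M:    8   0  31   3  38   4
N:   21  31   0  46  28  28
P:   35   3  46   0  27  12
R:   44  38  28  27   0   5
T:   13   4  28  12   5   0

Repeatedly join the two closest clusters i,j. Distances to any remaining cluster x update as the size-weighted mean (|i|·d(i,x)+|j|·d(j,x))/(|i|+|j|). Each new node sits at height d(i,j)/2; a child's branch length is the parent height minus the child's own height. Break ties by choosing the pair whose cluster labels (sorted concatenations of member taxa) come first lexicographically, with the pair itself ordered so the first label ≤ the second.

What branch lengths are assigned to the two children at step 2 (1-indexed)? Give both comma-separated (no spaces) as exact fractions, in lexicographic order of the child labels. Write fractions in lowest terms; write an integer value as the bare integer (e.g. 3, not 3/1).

iteration 1: select M,P (d=3); attach at lengths (3/2, 3/2); label the merged cluster MP
  updated: d(L,MP)=43/2, d(MP,N)=77/2, d(MP,R)=65/2, d(MP,T)=8
iteration 2: select R,T (d=5); attach at lengths (5/2, 5/2); label the merged cluster RT
  updated: d(L,RT)=57/2, d(MP,RT)=81/4, d(N,RT)=28
iteration 3: select MP,RT (d=81/4); attach at lengths (69/8, 61/8); label the merged cluster MPRT
  updated: d(L,MPRT)=25, d(MPRT,N)=133/4
iteration 4: select L,N (d=21); attach at lengths (21/2, 21/2); label the merged cluster LN
  updated: d(LN,MPRT)=233/8
iteration 5: select LN,MPRT (d=233/8); attach at lengths (65/16, 71/16); label the merged cluster LMNPRT
final tree: ((L:21/2,N:21/2):65/16,((M:3/2,P:3/2):69/8,(R:5/2,T:5/2):61/8):71/16)
total length: 215/4

5/2,5/2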